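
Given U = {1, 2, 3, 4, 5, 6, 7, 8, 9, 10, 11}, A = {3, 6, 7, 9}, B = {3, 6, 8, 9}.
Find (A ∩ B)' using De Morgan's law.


U = {1, 2, 3, 4, 5, 6, 7, 8, 9, 10, 11}
A = {3, 6, 7, 9}, B = {3, 6, 8, 9}
A ∩ B = {3, 6, 9}
(A ∩ B)' = U \ (A ∩ B) = {1, 2, 4, 5, 7, 8, 10, 11}
Verification via A' ∪ B': A' = {1, 2, 4, 5, 8, 10, 11}, B' = {1, 2, 4, 5, 7, 10, 11}
A' ∪ B' = {1, 2, 4, 5, 7, 8, 10, 11} ✓

{1, 2, 4, 5, 7, 8, 10, 11}


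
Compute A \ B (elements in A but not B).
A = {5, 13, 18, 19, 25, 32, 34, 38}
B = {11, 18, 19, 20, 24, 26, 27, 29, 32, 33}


Set A = {5, 13, 18, 19, 25, 32, 34, 38}
Set B = {11, 18, 19, 20, 24, 26, 27, 29, 32, 33}
A \ B includes elements in A that are not in B.
Check each element of A:
5 (not in B, keep), 13 (not in B, keep), 18 (in B, remove), 19 (in B, remove), 25 (not in B, keep), 32 (in B, remove), 34 (not in B, keep), 38 (not in B, keep)
A \ B = {5, 13, 25, 34, 38}

{5, 13, 25, 34, 38}


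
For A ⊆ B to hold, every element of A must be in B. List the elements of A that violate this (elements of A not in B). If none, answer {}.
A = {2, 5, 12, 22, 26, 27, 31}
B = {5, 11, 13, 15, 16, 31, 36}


Set A = {2, 5, 12, 22, 26, 27, 31}
Set B = {5, 11, 13, 15, 16, 31, 36}
Check each element of A against B:
2 ∉ B (include), 5 ∈ B, 12 ∉ B (include), 22 ∉ B (include), 26 ∉ B (include), 27 ∉ B (include), 31 ∈ B
Elements of A not in B: {2, 12, 22, 26, 27}

{2, 12, 22, 26, 27}


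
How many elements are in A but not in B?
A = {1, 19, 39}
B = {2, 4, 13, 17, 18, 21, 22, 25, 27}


Set A = {1, 19, 39}
Set B = {2, 4, 13, 17, 18, 21, 22, 25, 27}
A \ B = {1, 19, 39}
|A \ B| = 3

3


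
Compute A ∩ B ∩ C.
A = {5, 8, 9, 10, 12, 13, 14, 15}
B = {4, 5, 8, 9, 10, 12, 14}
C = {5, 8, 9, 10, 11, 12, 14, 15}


Set A = {5, 8, 9, 10, 12, 13, 14, 15}
Set B = {4, 5, 8, 9, 10, 12, 14}
Set C = {5, 8, 9, 10, 11, 12, 14, 15}
First, A ∩ B = {5, 8, 9, 10, 12, 14}
Then, (A ∩ B) ∩ C = {5, 8, 9, 10, 12, 14}

{5, 8, 9, 10, 12, 14}


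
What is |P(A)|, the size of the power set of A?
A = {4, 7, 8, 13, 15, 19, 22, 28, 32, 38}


Set A = {4, 7, 8, 13, 15, 19, 22, 28, 32, 38}
|A| = 10
The power set P(A) contains all subsets of A.
|P(A)| = 2^|A| = 2^10 = 1024

1024


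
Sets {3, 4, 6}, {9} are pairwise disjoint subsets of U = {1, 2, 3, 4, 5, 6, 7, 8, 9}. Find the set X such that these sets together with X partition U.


U = {1, 2, 3, 4, 5, 6, 7, 8, 9}
Shown blocks: {3, 4, 6}, {9}
A partition's blocks are pairwise disjoint and cover U, so the missing block = U \ (union of shown blocks).
Union of shown blocks: {3, 4, 6, 9}
Missing block = U \ (union) = {1, 2, 5, 7, 8}

{1, 2, 5, 7, 8}


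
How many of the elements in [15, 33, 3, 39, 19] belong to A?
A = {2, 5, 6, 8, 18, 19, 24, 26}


Set A = {2, 5, 6, 8, 18, 19, 24, 26}
Candidates: [15, 33, 3, 39, 19]
Check each candidate:
15 ∉ A, 33 ∉ A, 3 ∉ A, 39 ∉ A, 19 ∈ A
Count of candidates in A: 1

1


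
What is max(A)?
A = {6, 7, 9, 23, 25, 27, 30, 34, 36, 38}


Set A = {6, 7, 9, 23, 25, 27, 30, 34, 36, 38}
Elements in ascending order: 6, 7, 9, 23, 25, 27, 30, 34, 36, 38
The largest element is 38.

38


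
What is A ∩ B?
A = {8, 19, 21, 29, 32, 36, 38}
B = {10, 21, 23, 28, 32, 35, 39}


Set A = {8, 19, 21, 29, 32, 36, 38}
Set B = {10, 21, 23, 28, 32, 35, 39}
A ∩ B includes only elements in both sets.
Check each element of A against B:
8 ✗, 19 ✗, 21 ✓, 29 ✗, 32 ✓, 36 ✗, 38 ✗
A ∩ B = {21, 32}

{21, 32}


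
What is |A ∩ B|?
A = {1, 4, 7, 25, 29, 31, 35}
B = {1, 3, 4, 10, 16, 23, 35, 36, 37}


Set A = {1, 4, 7, 25, 29, 31, 35}
Set B = {1, 3, 4, 10, 16, 23, 35, 36, 37}
A ∩ B = {1, 4, 35}
|A ∩ B| = 3

3


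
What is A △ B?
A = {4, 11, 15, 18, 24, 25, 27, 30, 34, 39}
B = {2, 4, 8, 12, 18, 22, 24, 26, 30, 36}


Set A = {4, 11, 15, 18, 24, 25, 27, 30, 34, 39}
Set B = {2, 4, 8, 12, 18, 22, 24, 26, 30, 36}
A △ B = (A \ B) ∪ (B \ A)
Elements in A but not B: {11, 15, 25, 27, 34, 39}
Elements in B but not A: {2, 8, 12, 22, 26, 36}
A △ B = {2, 8, 11, 12, 15, 22, 25, 26, 27, 34, 36, 39}

{2, 8, 11, 12, 15, 22, 25, 26, 27, 34, 36, 39}


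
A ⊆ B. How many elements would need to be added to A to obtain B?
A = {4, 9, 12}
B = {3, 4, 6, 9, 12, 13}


Set A = {4, 9, 12}, |A| = 3
Set B = {3, 4, 6, 9, 12, 13}, |B| = 6
Since A ⊆ B: B \ A = {3, 6, 13}
|B| - |A| = 6 - 3 = 3

3


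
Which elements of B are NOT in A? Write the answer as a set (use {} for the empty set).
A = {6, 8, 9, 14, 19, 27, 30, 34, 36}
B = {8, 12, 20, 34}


Set A = {6, 8, 9, 14, 19, 27, 30, 34, 36}
Set B = {8, 12, 20, 34}
Check each element of B against A:
8 ∈ A, 12 ∉ A (include), 20 ∉ A (include), 34 ∈ A
Elements of B not in A: {12, 20}

{12, 20}


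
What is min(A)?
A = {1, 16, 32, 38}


Set A = {1, 16, 32, 38}
Elements in ascending order: 1, 16, 32, 38
The smallest element is 1.

1


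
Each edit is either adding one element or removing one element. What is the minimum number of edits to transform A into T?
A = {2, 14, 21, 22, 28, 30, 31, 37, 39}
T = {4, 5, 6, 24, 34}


Set A = {2, 14, 21, 22, 28, 30, 31, 37, 39}
Set T = {4, 5, 6, 24, 34}
Elements to remove from A (in A, not in T): {2, 14, 21, 22, 28, 30, 31, 37, 39} → 9 removals
Elements to add to A (in T, not in A): {4, 5, 6, 24, 34} → 5 additions
Total edits = 9 + 5 = 14

14


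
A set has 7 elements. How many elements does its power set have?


The set has 7 elements.
The power set contains all possible subsets.
|P(A)| = 2^|A| = 2^7 = 128

128


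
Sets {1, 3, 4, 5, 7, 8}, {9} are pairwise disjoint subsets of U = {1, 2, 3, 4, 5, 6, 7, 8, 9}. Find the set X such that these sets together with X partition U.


U = {1, 2, 3, 4, 5, 6, 7, 8, 9}
Shown blocks: {1, 3, 4, 5, 7, 8}, {9}
A partition's blocks are pairwise disjoint and cover U, so the missing block = U \ (union of shown blocks).
Union of shown blocks: {1, 3, 4, 5, 7, 8, 9}
Missing block = U \ (union) = {2, 6}

{2, 6}


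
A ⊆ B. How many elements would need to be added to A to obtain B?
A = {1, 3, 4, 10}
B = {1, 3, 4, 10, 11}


Set A = {1, 3, 4, 10}, |A| = 4
Set B = {1, 3, 4, 10, 11}, |B| = 5
Since A ⊆ B: B \ A = {11}
|B| - |A| = 5 - 4 = 1

1


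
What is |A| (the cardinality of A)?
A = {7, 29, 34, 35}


Set A = {7, 29, 34, 35}
Listing elements: 7, 29, 34, 35
Counting: 4 elements
|A| = 4

4


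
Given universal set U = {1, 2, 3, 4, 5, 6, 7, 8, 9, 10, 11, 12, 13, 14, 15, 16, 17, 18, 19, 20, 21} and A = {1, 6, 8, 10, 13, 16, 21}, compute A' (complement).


Universal set U = {1, 2, 3, 4, 5, 6, 7, 8, 9, 10, 11, 12, 13, 14, 15, 16, 17, 18, 19, 20, 21}
Set A = {1, 6, 8, 10, 13, 16, 21}
A' = U \ A = elements in U but not in A
Checking each element of U:
1 (in A, exclude), 2 (not in A, include), 3 (not in A, include), 4 (not in A, include), 5 (not in A, include), 6 (in A, exclude), 7 (not in A, include), 8 (in A, exclude), 9 (not in A, include), 10 (in A, exclude), 11 (not in A, include), 12 (not in A, include), 13 (in A, exclude), 14 (not in A, include), 15 (not in A, include), 16 (in A, exclude), 17 (not in A, include), 18 (not in A, include), 19 (not in A, include), 20 (not in A, include), 21 (in A, exclude)
A' = {2, 3, 4, 5, 7, 9, 11, 12, 14, 15, 17, 18, 19, 20}

{2, 3, 4, 5, 7, 9, 11, 12, 14, 15, 17, 18, 19, 20}


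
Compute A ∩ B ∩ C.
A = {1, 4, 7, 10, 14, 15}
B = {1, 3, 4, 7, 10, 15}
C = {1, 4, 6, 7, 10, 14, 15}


Set A = {1, 4, 7, 10, 14, 15}
Set B = {1, 3, 4, 7, 10, 15}
Set C = {1, 4, 6, 7, 10, 14, 15}
First, A ∩ B = {1, 4, 7, 10, 15}
Then, (A ∩ B) ∩ C = {1, 4, 7, 10, 15}

{1, 4, 7, 10, 15}


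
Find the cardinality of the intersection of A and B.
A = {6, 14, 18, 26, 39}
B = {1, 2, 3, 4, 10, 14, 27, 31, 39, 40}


Set A = {6, 14, 18, 26, 39}
Set B = {1, 2, 3, 4, 10, 14, 27, 31, 39, 40}
A ∩ B = {14, 39}
|A ∩ B| = 2

2


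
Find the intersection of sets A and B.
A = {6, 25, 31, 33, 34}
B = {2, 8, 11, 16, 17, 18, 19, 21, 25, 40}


Set A = {6, 25, 31, 33, 34}
Set B = {2, 8, 11, 16, 17, 18, 19, 21, 25, 40}
A ∩ B includes only elements in both sets.
Check each element of A against B:
6 ✗, 25 ✓, 31 ✗, 33 ✗, 34 ✗
A ∩ B = {25}

{25}


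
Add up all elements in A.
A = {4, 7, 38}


Set A = {4, 7, 38}
Sum = 4 + 7 + 38 = 49

49


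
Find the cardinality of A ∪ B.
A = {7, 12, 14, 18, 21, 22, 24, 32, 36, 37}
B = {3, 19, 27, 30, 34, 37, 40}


Set A = {7, 12, 14, 18, 21, 22, 24, 32, 36, 37}, |A| = 10
Set B = {3, 19, 27, 30, 34, 37, 40}, |B| = 7
A ∩ B = {37}, |A ∩ B| = 1
|A ∪ B| = |A| + |B| - |A ∩ B| = 10 + 7 - 1 = 16

16


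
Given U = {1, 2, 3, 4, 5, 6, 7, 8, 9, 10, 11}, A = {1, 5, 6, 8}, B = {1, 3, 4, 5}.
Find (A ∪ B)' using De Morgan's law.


U = {1, 2, 3, 4, 5, 6, 7, 8, 9, 10, 11}
A = {1, 5, 6, 8}, B = {1, 3, 4, 5}
A ∪ B = {1, 3, 4, 5, 6, 8}
(A ∪ B)' = U \ (A ∪ B) = {2, 7, 9, 10, 11}
Verification via A' ∩ B': A' = {2, 3, 4, 7, 9, 10, 11}, B' = {2, 6, 7, 8, 9, 10, 11}
A' ∩ B' = {2, 7, 9, 10, 11} ✓

{2, 7, 9, 10, 11}


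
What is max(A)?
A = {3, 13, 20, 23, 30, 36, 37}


Set A = {3, 13, 20, 23, 30, 36, 37}
Elements in ascending order: 3, 13, 20, 23, 30, 36, 37
The largest element is 37.

37


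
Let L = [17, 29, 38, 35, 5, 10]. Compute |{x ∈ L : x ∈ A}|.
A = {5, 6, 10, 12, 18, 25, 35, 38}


Set A = {5, 6, 10, 12, 18, 25, 35, 38}
Candidates: [17, 29, 38, 35, 5, 10]
Check each candidate:
17 ∉ A, 29 ∉ A, 38 ∈ A, 35 ∈ A, 5 ∈ A, 10 ∈ A
Count of candidates in A: 4

4


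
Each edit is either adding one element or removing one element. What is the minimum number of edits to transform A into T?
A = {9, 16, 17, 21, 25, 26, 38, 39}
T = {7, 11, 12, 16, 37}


Set A = {9, 16, 17, 21, 25, 26, 38, 39}
Set T = {7, 11, 12, 16, 37}
Elements to remove from A (in A, not in T): {9, 17, 21, 25, 26, 38, 39} → 7 removals
Elements to add to A (in T, not in A): {7, 11, 12, 37} → 4 additions
Total edits = 7 + 4 = 11

11


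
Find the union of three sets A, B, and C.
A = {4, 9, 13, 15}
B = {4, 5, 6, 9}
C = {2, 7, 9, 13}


Set A = {4, 9, 13, 15}
Set B = {4, 5, 6, 9}
Set C = {2, 7, 9, 13}
First, A ∪ B = {4, 5, 6, 9, 13, 15}
Then, (A ∪ B) ∪ C = {2, 4, 5, 6, 7, 9, 13, 15}

{2, 4, 5, 6, 7, 9, 13, 15}


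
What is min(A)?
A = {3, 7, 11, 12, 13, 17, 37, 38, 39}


Set A = {3, 7, 11, 12, 13, 17, 37, 38, 39}
Elements in ascending order: 3, 7, 11, 12, 13, 17, 37, 38, 39
The smallest element is 3.

3


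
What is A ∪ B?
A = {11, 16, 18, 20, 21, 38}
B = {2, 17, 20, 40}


Set A = {11, 16, 18, 20, 21, 38}
Set B = {2, 17, 20, 40}
A ∪ B includes all elements in either set.
Elements from A: {11, 16, 18, 20, 21, 38}
Elements from B not already included: {2, 17, 40}
A ∪ B = {2, 11, 16, 17, 18, 20, 21, 38, 40}

{2, 11, 16, 17, 18, 20, 21, 38, 40}


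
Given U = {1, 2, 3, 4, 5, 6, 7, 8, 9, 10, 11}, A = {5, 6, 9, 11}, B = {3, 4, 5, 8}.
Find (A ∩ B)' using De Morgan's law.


U = {1, 2, 3, 4, 5, 6, 7, 8, 9, 10, 11}
A = {5, 6, 9, 11}, B = {3, 4, 5, 8}
A ∩ B = {5}
(A ∩ B)' = U \ (A ∩ B) = {1, 2, 3, 4, 6, 7, 8, 9, 10, 11}
Verification via A' ∪ B': A' = {1, 2, 3, 4, 7, 8, 10}, B' = {1, 2, 6, 7, 9, 10, 11}
A' ∪ B' = {1, 2, 3, 4, 6, 7, 8, 9, 10, 11} ✓

{1, 2, 3, 4, 6, 7, 8, 9, 10, 11}


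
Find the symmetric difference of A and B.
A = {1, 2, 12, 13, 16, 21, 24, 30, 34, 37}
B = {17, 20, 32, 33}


Set A = {1, 2, 12, 13, 16, 21, 24, 30, 34, 37}
Set B = {17, 20, 32, 33}
A △ B = (A \ B) ∪ (B \ A)
Elements in A but not B: {1, 2, 12, 13, 16, 21, 24, 30, 34, 37}
Elements in B but not A: {17, 20, 32, 33}
A △ B = {1, 2, 12, 13, 16, 17, 20, 21, 24, 30, 32, 33, 34, 37}

{1, 2, 12, 13, 16, 17, 20, 21, 24, 30, 32, 33, 34, 37}


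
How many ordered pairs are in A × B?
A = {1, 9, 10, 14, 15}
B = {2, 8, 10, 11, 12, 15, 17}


Set A = {1, 9, 10, 14, 15} has 5 elements.
Set B = {2, 8, 10, 11, 12, 15, 17} has 7 elements.
|A × B| = |A| × |B| = 5 × 7 = 35

35


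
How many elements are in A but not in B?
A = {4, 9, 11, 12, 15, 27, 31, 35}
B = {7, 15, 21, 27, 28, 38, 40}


Set A = {4, 9, 11, 12, 15, 27, 31, 35}
Set B = {7, 15, 21, 27, 28, 38, 40}
A \ B = {4, 9, 11, 12, 31, 35}
|A \ B| = 6

6


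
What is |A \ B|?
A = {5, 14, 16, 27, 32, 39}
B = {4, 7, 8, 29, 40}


Set A = {5, 14, 16, 27, 32, 39}
Set B = {4, 7, 8, 29, 40}
A \ B = {5, 14, 16, 27, 32, 39}
|A \ B| = 6

6


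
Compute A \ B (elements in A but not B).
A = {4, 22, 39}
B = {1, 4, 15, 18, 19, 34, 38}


Set A = {4, 22, 39}
Set B = {1, 4, 15, 18, 19, 34, 38}
A \ B includes elements in A that are not in B.
Check each element of A:
4 (in B, remove), 22 (not in B, keep), 39 (not in B, keep)
A \ B = {22, 39}

{22, 39}


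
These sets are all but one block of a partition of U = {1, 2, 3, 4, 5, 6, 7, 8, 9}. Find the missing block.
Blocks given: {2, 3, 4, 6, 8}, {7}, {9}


U = {1, 2, 3, 4, 5, 6, 7, 8, 9}
Shown blocks: {2, 3, 4, 6, 8}, {7}, {9}
A partition's blocks are pairwise disjoint and cover U, so the missing block = U \ (union of shown blocks).
Union of shown blocks: {2, 3, 4, 6, 7, 8, 9}
Missing block = U \ (union) = {1, 5}

{1, 5}


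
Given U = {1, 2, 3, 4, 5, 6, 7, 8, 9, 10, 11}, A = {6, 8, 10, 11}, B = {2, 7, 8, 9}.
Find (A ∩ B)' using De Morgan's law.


U = {1, 2, 3, 4, 5, 6, 7, 8, 9, 10, 11}
A = {6, 8, 10, 11}, B = {2, 7, 8, 9}
A ∩ B = {8}
(A ∩ B)' = U \ (A ∩ B) = {1, 2, 3, 4, 5, 6, 7, 9, 10, 11}
Verification via A' ∪ B': A' = {1, 2, 3, 4, 5, 7, 9}, B' = {1, 3, 4, 5, 6, 10, 11}
A' ∪ B' = {1, 2, 3, 4, 5, 6, 7, 9, 10, 11} ✓

{1, 2, 3, 4, 5, 6, 7, 9, 10, 11}


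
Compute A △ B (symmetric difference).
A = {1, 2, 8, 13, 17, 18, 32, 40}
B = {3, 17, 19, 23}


Set A = {1, 2, 8, 13, 17, 18, 32, 40}
Set B = {3, 17, 19, 23}
A △ B = (A \ B) ∪ (B \ A)
Elements in A but not B: {1, 2, 8, 13, 18, 32, 40}
Elements in B but not A: {3, 19, 23}
A △ B = {1, 2, 3, 8, 13, 18, 19, 23, 32, 40}

{1, 2, 3, 8, 13, 18, 19, 23, 32, 40}


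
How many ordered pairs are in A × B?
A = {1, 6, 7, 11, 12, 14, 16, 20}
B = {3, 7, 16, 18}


Set A = {1, 6, 7, 11, 12, 14, 16, 20} has 8 elements.
Set B = {3, 7, 16, 18} has 4 elements.
|A × B| = |A| × |B| = 8 × 4 = 32

32


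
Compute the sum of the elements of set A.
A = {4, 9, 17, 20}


Set A = {4, 9, 17, 20}
Sum = 4 + 9 + 17 + 20 = 50

50


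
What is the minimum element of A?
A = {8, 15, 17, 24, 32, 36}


Set A = {8, 15, 17, 24, 32, 36}
Elements in ascending order: 8, 15, 17, 24, 32, 36
The smallest element is 8.

8


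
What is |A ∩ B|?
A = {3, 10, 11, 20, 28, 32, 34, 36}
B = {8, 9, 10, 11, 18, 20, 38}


Set A = {3, 10, 11, 20, 28, 32, 34, 36}
Set B = {8, 9, 10, 11, 18, 20, 38}
A ∩ B = {10, 11, 20}
|A ∩ B| = 3

3


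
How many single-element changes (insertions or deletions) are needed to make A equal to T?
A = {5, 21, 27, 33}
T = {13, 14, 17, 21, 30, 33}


Set A = {5, 21, 27, 33}
Set T = {13, 14, 17, 21, 30, 33}
Elements to remove from A (in A, not in T): {5, 27} → 2 removals
Elements to add to A (in T, not in A): {13, 14, 17, 30} → 4 additions
Total edits = 2 + 4 = 6

6


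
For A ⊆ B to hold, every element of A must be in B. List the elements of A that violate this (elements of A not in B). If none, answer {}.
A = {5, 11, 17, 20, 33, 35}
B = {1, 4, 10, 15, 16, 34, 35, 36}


Set A = {5, 11, 17, 20, 33, 35}
Set B = {1, 4, 10, 15, 16, 34, 35, 36}
Check each element of A against B:
5 ∉ B (include), 11 ∉ B (include), 17 ∉ B (include), 20 ∉ B (include), 33 ∉ B (include), 35 ∈ B
Elements of A not in B: {5, 11, 17, 20, 33}

{5, 11, 17, 20, 33}


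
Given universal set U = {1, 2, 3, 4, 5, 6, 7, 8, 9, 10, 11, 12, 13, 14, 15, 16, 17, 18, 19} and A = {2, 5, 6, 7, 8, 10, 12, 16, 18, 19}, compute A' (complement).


Universal set U = {1, 2, 3, 4, 5, 6, 7, 8, 9, 10, 11, 12, 13, 14, 15, 16, 17, 18, 19}
Set A = {2, 5, 6, 7, 8, 10, 12, 16, 18, 19}
A' = U \ A = elements in U but not in A
Checking each element of U:
1 (not in A, include), 2 (in A, exclude), 3 (not in A, include), 4 (not in A, include), 5 (in A, exclude), 6 (in A, exclude), 7 (in A, exclude), 8 (in A, exclude), 9 (not in A, include), 10 (in A, exclude), 11 (not in A, include), 12 (in A, exclude), 13 (not in A, include), 14 (not in A, include), 15 (not in A, include), 16 (in A, exclude), 17 (not in A, include), 18 (in A, exclude), 19 (in A, exclude)
A' = {1, 3, 4, 9, 11, 13, 14, 15, 17}

{1, 3, 4, 9, 11, 13, 14, 15, 17}


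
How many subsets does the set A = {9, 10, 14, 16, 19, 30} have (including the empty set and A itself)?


Set A = {9, 10, 14, 16, 19, 30}
|A| = 6
The power set P(A) contains all subsets of A.
|P(A)| = 2^|A| = 2^6 = 64

64


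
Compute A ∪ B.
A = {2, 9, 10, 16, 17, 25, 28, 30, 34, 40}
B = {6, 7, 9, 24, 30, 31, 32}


Set A = {2, 9, 10, 16, 17, 25, 28, 30, 34, 40}
Set B = {6, 7, 9, 24, 30, 31, 32}
A ∪ B includes all elements in either set.
Elements from A: {2, 9, 10, 16, 17, 25, 28, 30, 34, 40}
Elements from B not already included: {6, 7, 24, 31, 32}
A ∪ B = {2, 6, 7, 9, 10, 16, 17, 24, 25, 28, 30, 31, 32, 34, 40}

{2, 6, 7, 9, 10, 16, 17, 24, 25, 28, 30, 31, 32, 34, 40}


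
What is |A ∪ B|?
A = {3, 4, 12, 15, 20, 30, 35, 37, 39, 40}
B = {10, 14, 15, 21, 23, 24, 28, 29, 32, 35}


Set A = {3, 4, 12, 15, 20, 30, 35, 37, 39, 40}, |A| = 10
Set B = {10, 14, 15, 21, 23, 24, 28, 29, 32, 35}, |B| = 10
A ∩ B = {15, 35}, |A ∩ B| = 2
|A ∪ B| = |A| + |B| - |A ∩ B| = 10 + 10 - 2 = 18

18


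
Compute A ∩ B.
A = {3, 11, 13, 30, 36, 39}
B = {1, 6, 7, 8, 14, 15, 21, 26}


Set A = {3, 11, 13, 30, 36, 39}
Set B = {1, 6, 7, 8, 14, 15, 21, 26}
A ∩ B includes only elements in both sets.
Check each element of A against B:
3 ✗, 11 ✗, 13 ✗, 30 ✗, 36 ✗, 39 ✗
A ∩ B = {}

{}


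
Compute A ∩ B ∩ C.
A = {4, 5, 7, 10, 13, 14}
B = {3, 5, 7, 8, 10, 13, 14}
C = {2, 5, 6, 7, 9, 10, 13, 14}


Set A = {4, 5, 7, 10, 13, 14}
Set B = {3, 5, 7, 8, 10, 13, 14}
Set C = {2, 5, 6, 7, 9, 10, 13, 14}
First, A ∩ B = {5, 7, 10, 13, 14}
Then, (A ∩ B) ∩ C = {5, 7, 10, 13, 14}

{5, 7, 10, 13, 14}


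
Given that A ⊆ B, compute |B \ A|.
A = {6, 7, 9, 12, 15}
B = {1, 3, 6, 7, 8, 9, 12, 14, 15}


Set A = {6, 7, 9, 12, 15}, |A| = 5
Set B = {1, 3, 6, 7, 8, 9, 12, 14, 15}, |B| = 9
Since A ⊆ B: B \ A = {1, 3, 8, 14}
|B| - |A| = 9 - 5 = 4

4


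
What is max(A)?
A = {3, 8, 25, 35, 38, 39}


Set A = {3, 8, 25, 35, 38, 39}
Elements in ascending order: 3, 8, 25, 35, 38, 39
The largest element is 39.

39


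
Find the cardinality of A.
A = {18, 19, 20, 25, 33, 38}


Set A = {18, 19, 20, 25, 33, 38}
Listing elements: 18, 19, 20, 25, 33, 38
Counting: 6 elements
|A| = 6

6


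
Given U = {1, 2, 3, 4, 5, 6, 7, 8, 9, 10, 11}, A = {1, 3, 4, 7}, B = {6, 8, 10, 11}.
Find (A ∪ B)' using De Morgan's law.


U = {1, 2, 3, 4, 5, 6, 7, 8, 9, 10, 11}
A = {1, 3, 4, 7}, B = {6, 8, 10, 11}
A ∪ B = {1, 3, 4, 6, 7, 8, 10, 11}
(A ∪ B)' = U \ (A ∪ B) = {2, 5, 9}
Verification via A' ∩ B': A' = {2, 5, 6, 8, 9, 10, 11}, B' = {1, 2, 3, 4, 5, 7, 9}
A' ∩ B' = {2, 5, 9} ✓

{2, 5, 9}


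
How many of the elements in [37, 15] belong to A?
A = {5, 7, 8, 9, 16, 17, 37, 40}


Set A = {5, 7, 8, 9, 16, 17, 37, 40}
Candidates: [37, 15]
Check each candidate:
37 ∈ A, 15 ∉ A
Count of candidates in A: 1

1


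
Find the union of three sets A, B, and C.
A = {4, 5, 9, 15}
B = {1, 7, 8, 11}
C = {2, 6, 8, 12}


Set A = {4, 5, 9, 15}
Set B = {1, 7, 8, 11}
Set C = {2, 6, 8, 12}
First, A ∪ B = {1, 4, 5, 7, 8, 9, 11, 15}
Then, (A ∪ B) ∪ C = {1, 2, 4, 5, 6, 7, 8, 9, 11, 12, 15}

{1, 2, 4, 5, 6, 7, 8, 9, 11, 12, 15}


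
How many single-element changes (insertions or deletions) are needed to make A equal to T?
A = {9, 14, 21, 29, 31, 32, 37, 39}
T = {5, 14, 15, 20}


Set A = {9, 14, 21, 29, 31, 32, 37, 39}
Set T = {5, 14, 15, 20}
Elements to remove from A (in A, not in T): {9, 21, 29, 31, 32, 37, 39} → 7 removals
Elements to add to A (in T, not in A): {5, 15, 20} → 3 additions
Total edits = 7 + 3 = 10

10


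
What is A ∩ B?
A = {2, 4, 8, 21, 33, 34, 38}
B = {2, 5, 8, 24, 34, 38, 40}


Set A = {2, 4, 8, 21, 33, 34, 38}
Set B = {2, 5, 8, 24, 34, 38, 40}
A ∩ B includes only elements in both sets.
Check each element of A against B:
2 ✓, 4 ✗, 8 ✓, 21 ✗, 33 ✗, 34 ✓, 38 ✓
A ∩ B = {2, 8, 34, 38}

{2, 8, 34, 38}


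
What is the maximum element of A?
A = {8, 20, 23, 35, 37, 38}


Set A = {8, 20, 23, 35, 37, 38}
Elements in ascending order: 8, 20, 23, 35, 37, 38
The largest element is 38.

38


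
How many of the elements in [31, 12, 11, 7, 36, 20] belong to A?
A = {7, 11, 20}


Set A = {7, 11, 20}
Candidates: [31, 12, 11, 7, 36, 20]
Check each candidate:
31 ∉ A, 12 ∉ A, 11 ∈ A, 7 ∈ A, 36 ∉ A, 20 ∈ A
Count of candidates in A: 3

3


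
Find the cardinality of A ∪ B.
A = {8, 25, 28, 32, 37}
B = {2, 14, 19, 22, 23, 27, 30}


Set A = {8, 25, 28, 32, 37}, |A| = 5
Set B = {2, 14, 19, 22, 23, 27, 30}, |B| = 7
A ∩ B = {}, |A ∩ B| = 0
|A ∪ B| = |A| + |B| - |A ∩ B| = 5 + 7 - 0 = 12

12


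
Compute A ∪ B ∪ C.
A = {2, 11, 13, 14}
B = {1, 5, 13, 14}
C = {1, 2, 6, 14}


Set A = {2, 11, 13, 14}
Set B = {1, 5, 13, 14}
Set C = {1, 2, 6, 14}
First, A ∪ B = {1, 2, 5, 11, 13, 14}
Then, (A ∪ B) ∪ C = {1, 2, 5, 6, 11, 13, 14}

{1, 2, 5, 6, 11, 13, 14}


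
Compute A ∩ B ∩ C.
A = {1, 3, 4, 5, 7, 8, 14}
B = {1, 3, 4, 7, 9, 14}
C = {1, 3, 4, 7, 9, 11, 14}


Set A = {1, 3, 4, 5, 7, 8, 14}
Set B = {1, 3, 4, 7, 9, 14}
Set C = {1, 3, 4, 7, 9, 11, 14}
First, A ∩ B = {1, 3, 4, 7, 14}
Then, (A ∩ B) ∩ C = {1, 3, 4, 7, 14}

{1, 3, 4, 7, 14}


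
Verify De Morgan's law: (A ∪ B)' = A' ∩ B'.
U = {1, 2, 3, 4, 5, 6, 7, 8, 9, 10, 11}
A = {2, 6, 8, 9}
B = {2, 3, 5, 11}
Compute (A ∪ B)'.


U = {1, 2, 3, 4, 5, 6, 7, 8, 9, 10, 11}
A = {2, 6, 8, 9}, B = {2, 3, 5, 11}
A ∪ B = {2, 3, 5, 6, 8, 9, 11}
(A ∪ B)' = U \ (A ∪ B) = {1, 4, 7, 10}
Verification via A' ∩ B': A' = {1, 3, 4, 5, 7, 10, 11}, B' = {1, 4, 6, 7, 8, 9, 10}
A' ∩ B' = {1, 4, 7, 10} ✓

{1, 4, 7, 10}


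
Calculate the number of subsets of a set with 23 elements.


The set has 23 elements.
The power set contains all possible subsets.
|P(A)| = 2^|A| = 2^23 = 8388608

8388608


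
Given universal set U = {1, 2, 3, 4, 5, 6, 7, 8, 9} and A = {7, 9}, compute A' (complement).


Universal set U = {1, 2, 3, 4, 5, 6, 7, 8, 9}
Set A = {7, 9}
A' = U \ A = elements in U but not in A
Checking each element of U:
1 (not in A, include), 2 (not in A, include), 3 (not in A, include), 4 (not in A, include), 5 (not in A, include), 6 (not in A, include), 7 (in A, exclude), 8 (not in A, include), 9 (in A, exclude)
A' = {1, 2, 3, 4, 5, 6, 8}

{1, 2, 3, 4, 5, 6, 8}


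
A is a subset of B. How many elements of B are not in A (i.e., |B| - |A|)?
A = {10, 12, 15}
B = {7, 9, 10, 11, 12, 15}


Set A = {10, 12, 15}, |A| = 3
Set B = {7, 9, 10, 11, 12, 15}, |B| = 6
Since A ⊆ B: B \ A = {7, 9, 11}
|B| - |A| = 6 - 3 = 3

3


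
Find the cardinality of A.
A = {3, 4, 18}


Set A = {3, 4, 18}
Listing elements: 3, 4, 18
Counting: 3 elements
|A| = 3

3


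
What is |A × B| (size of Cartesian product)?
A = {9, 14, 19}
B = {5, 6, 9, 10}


Set A = {9, 14, 19} has 3 elements.
Set B = {5, 6, 9, 10} has 4 elements.
|A × B| = |A| × |B| = 3 × 4 = 12

12


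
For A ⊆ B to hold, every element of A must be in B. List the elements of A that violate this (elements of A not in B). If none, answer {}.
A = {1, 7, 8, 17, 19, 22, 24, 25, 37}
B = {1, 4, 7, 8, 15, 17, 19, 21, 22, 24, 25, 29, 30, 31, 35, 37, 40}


Set A = {1, 7, 8, 17, 19, 22, 24, 25, 37}
Set B = {1, 4, 7, 8, 15, 17, 19, 21, 22, 24, 25, 29, 30, 31, 35, 37, 40}
Check each element of A against B:
1 ∈ B, 7 ∈ B, 8 ∈ B, 17 ∈ B, 19 ∈ B, 22 ∈ B, 24 ∈ B, 25 ∈ B, 37 ∈ B
Elements of A not in B: {}

{}


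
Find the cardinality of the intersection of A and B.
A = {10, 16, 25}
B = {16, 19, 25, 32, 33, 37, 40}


Set A = {10, 16, 25}
Set B = {16, 19, 25, 32, 33, 37, 40}
A ∩ B = {16, 25}
|A ∩ B| = 2

2


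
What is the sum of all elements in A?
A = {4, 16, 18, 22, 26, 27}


Set A = {4, 16, 18, 22, 26, 27}
Sum = 4 + 16 + 18 + 22 + 26 + 27 = 113

113


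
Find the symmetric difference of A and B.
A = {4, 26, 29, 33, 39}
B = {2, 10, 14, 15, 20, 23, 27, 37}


Set A = {4, 26, 29, 33, 39}
Set B = {2, 10, 14, 15, 20, 23, 27, 37}
A △ B = (A \ B) ∪ (B \ A)
Elements in A but not B: {4, 26, 29, 33, 39}
Elements in B but not A: {2, 10, 14, 15, 20, 23, 27, 37}
A △ B = {2, 4, 10, 14, 15, 20, 23, 26, 27, 29, 33, 37, 39}

{2, 4, 10, 14, 15, 20, 23, 26, 27, 29, 33, 37, 39}


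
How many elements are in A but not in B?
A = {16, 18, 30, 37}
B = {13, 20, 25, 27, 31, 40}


Set A = {16, 18, 30, 37}
Set B = {13, 20, 25, 27, 31, 40}
A \ B = {16, 18, 30, 37}
|A \ B| = 4

4


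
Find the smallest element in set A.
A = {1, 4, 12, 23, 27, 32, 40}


Set A = {1, 4, 12, 23, 27, 32, 40}
Elements in ascending order: 1, 4, 12, 23, 27, 32, 40
The smallest element is 1.

1


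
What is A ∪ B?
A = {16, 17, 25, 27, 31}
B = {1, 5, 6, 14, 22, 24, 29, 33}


Set A = {16, 17, 25, 27, 31}
Set B = {1, 5, 6, 14, 22, 24, 29, 33}
A ∪ B includes all elements in either set.
Elements from A: {16, 17, 25, 27, 31}
Elements from B not already included: {1, 5, 6, 14, 22, 24, 29, 33}
A ∪ B = {1, 5, 6, 14, 16, 17, 22, 24, 25, 27, 29, 31, 33}

{1, 5, 6, 14, 16, 17, 22, 24, 25, 27, 29, 31, 33}


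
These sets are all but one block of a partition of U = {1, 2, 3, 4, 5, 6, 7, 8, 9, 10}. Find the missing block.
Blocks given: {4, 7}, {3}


U = {1, 2, 3, 4, 5, 6, 7, 8, 9, 10}
Shown blocks: {4, 7}, {3}
A partition's blocks are pairwise disjoint and cover U, so the missing block = U \ (union of shown blocks).
Union of shown blocks: {3, 4, 7}
Missing block = U \ (union) = {1, 2, 5, 6, 8, 9, 10}

{1, 2, 5, 6, 8, 9, 10}


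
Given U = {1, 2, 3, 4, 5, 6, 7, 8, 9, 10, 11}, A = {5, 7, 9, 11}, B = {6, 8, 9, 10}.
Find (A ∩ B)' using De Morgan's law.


U = {1, 2, 3, 4, 5, 6, 7, 8, 9, 10, 11}
A = {5, 7, 9, 11}, B = {6, 8, 9, 10}
A ∩ B = {9}
(A ∩ B)' = U \ (A ∩ B) = {1, 2, 3, 4, 5, 6, 7, 8, 10, 11}
Verification via A' ∪ B': A' = {1, 2, 3, 4, 6, 8, 10}, B' = {1, 2, 3, 4, 5, 7, 11}
A' ∪ B' = {1, 2, 3, 4, 5, 6, 7, 8, 10, 11} ✓

{1, 2, 3, 4, 5, 6, 7, 8, 10, 11}


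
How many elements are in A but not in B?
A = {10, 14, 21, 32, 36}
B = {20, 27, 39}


Set A = {10, 14, 21, 32, 36}
Set B = {20, 27, 39}
A \ B = {10, 14, 21, 32, 36}
|A \ B| = 5

5


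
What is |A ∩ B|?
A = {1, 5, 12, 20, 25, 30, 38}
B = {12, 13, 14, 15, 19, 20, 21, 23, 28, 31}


Set A = {1, 5, 12, 20, 25, 30, 38}
Set B = {12, 13, 14, 15, 19, 20, 21, 23, 28, 31}
A ∩ B = {12, 20}
|A ∩ B| = 2

2


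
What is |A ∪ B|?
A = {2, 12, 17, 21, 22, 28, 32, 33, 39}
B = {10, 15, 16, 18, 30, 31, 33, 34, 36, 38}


Set A = {2, 12, 17, 21, 22, 28, 32, 33, 39}, |A| = 9
Set B = {10, 15, 16, 18, 30, 31, 33, 34, 36, 38}, |B| = 10
A ∩ B = {33}, |A ∩ B| = 1
|A ∪ B| = |A| + |B| - |A ∩ B| = 9 + 10 - 1 = 18

18


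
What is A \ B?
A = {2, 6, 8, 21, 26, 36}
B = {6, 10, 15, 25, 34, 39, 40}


Set A = {2, 6, 8, 21, 26, 36}
Set B = {6, 10, 15, 25, 34, 39, 40}
A \ B includes elements in A that are not in B.
Check each element of A:
2 (not in B, keep), 6 (in B, remove), 8 (not in B, keep), 21 (not in B, keep), 26 (not in B, keep), 36 (not in B, keep)
A \ B = {2, 8, 21, 26, 36}

{2, 8, 21, 26, 36}


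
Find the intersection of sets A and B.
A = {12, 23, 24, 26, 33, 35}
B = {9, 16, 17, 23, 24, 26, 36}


Set A = {12, 23, 24, 26, 33, 35}
Set B = {9, 16, 17, 23, 24, 26, 36}
A ∩ B includes only elements in both sets.
Check each element of A against B:
12 ✗, 23 ✓, 24 ✓, 26 ✓, 33 ✗, 35 ✗
A ∩ B = {23, 24, 26}

{23, 24, 26}


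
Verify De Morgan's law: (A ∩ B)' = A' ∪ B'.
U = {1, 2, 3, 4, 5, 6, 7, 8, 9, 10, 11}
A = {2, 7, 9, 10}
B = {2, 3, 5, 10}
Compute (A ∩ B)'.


U = {1, 2, 3, 4, 5, 6, 7, 8, 9, 10, 11}
A = {2, 7, 9, 10}, B = {2, 3, 5, 10}
A ∩ B = {2, 10}
(A ∩ B)' = U \ (A ∩ B) = {1, 3, 4, 5, 6, 7, 8, 9, 11}
Verification via A' ∪ B': A' = {1, 3, 4, 5, 6, 8, 11}, B' = {1, 4, 6, 7, 8, 9, 11}
A' ∪ B' = {1, 3, 4, 5, 6, 7, 8, 9, 11} ✓

{1, 3, 4, 5, 6, 7, 8, 9, 11}


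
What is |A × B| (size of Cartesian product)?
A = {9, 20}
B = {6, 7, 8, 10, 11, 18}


Set A = {9, 20} has 2 elements.
Set B = {6, 7, 8, 10, 11, 18} has 6 elements.
|A × B| = |A| × |B| = 2 × 6 = 12

12


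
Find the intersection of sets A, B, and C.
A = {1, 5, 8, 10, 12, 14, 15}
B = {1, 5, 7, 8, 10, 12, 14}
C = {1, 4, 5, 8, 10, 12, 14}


Set A = {1, 5, 8, 10, 12, 14, 15}
Set B = {1, 5, 7, 8, 10, 12, 14}
Set C = {1, 4, 5, 8, 10, 12, 14}
First, A ∩ B = {1, 5, 8, 10, 12, 14}
Then, (A ∩ B) ∩ C = {1, 5, 8, 10, 12, 14}

{1, 5, 8, 10, 12, 14}


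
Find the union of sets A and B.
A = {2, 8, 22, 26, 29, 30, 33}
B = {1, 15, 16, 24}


Set A = {2, 8, 22, 26, 29, 30, 33}
Set B = {1, 15, 16, 24}
A ∪ B includes all elements in either set.
Elements from A: {2, 8, 22, 26, 29, 30, 33}
Elements from B not already included: {1, 15, 16, 24}
A ∪ B = {1, 2, 8, 15, 16, 22, 24, 26, 29, 30, 33}

{1, 2, 8, 15, 16, 22, 24, 26, 29, 30, 33}


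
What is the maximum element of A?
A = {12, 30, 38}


Set A = {12, 30, 38}
Elements in ascending order: 12, 30, 38
The largest element is 38.

38


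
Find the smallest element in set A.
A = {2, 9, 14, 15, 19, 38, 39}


Set A = {2, 9, 14, 15, 19, 38, 39}
Elements in ascending order: 2, 9, 14, 15, 19, 38, 39
The smallest element is 2.

2


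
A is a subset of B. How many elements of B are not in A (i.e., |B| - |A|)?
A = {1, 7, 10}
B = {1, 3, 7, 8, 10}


Set A = {1, 7, 10}, |A| = 3
Set B = {1, 3, 7, 8, 10}, |B| = 5
Since A ⊆ B: B \ A = {3, 8}
|B| - |A| = 5 - 3 = 2

2


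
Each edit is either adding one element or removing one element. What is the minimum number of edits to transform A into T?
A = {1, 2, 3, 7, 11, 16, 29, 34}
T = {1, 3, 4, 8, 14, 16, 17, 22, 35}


Set A = {1, 2, 3, 7, 11, 16, 29, 34}
Set T = {1, 3, 4, 8, 14, 16, 17, 22, 35}
Elements to remove from A (in A, not in T): {2, 7, 11, 29, 34} → 5 removals
Elements to add to A (in T, not in A): {4, 8, 14, 17, 22, 35} → 6 additions
Total edits = 5 + 6 = 11

11


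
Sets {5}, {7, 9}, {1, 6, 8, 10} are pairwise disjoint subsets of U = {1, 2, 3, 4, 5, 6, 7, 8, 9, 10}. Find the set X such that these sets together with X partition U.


U = {1, 2, 3, 4, 5, 6, 7, 8, 9, 10}
Shown blocks: {5}, {7, 9}, {1, 6, 8, 10}
A partition's blocks are pairwise disjoint and cover U, so the missing block = U \ (union of shown blocks).
Union of shown blocks: {1, 5, 6, 7, 8, 9, 10}
Missing block = U \ (union) = {2, 3, 4}

{2, 3, 4}


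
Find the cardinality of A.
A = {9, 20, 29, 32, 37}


Set A = {9, 20, 29, 32, 37}
Listing elements: 9, 20, 29, 32, 37
Counting: 5 elements
|A| = 5

5


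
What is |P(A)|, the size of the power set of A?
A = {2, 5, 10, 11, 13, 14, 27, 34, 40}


Set A = {2, 5, 10, 11, 13, 14, 27, 34, 40}
|A| = 9
The power set P(A) contains all subsets of A.
|P(A)| = 2^|A| = 2^9 = 512

512


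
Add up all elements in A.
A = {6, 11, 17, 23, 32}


Set A = {6, 11, 17, 23, 32}
Sum = 6 + 11 + 17 + 23 + 32 = 89

89


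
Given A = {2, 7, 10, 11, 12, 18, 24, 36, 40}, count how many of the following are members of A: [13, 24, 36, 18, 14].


Set A = {2, 7, 10, 11, 12, 18, 24, 36, 40}
Candidates: [13, 24, 36, 18, 14]
Check each candidate:
13 ∉ A, 24 ∈ A, 36 ∈ A, 18 ∈ A, 14 ∉ A
Count of candidates in A: 3

3


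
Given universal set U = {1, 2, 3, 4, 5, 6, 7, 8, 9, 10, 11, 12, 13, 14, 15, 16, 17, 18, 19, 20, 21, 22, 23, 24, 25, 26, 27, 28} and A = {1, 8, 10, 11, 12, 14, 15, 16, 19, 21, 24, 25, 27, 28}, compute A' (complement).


Universal set U = {1, 2, 3, 4, 5, 6, 7, 8, 9, 10, 11, 12, 13, 14, 15, 16, 17, 18, 19, 20, 21, 22, 23, 24, 25, 26, 27, 28}
Set A = {1, 8, 10, 11, 12, 14, 15, 16, 19, 21, 24, 25, 27, 28}
A' = U \ A = elements in U but not in A
Checking each element of U:
1 (in A, exclude), 2 (not in A, include), 3 (not in A, include), 4 (not in A, include), 5 (not in A, include), 6 (not in A, include), 7 (not in A, include), 8 (in A, exclude), 9 (not in A, include), 10 (in A, exclude), 11 (in A, exclude), 12 (in A, exclude), 13 (not in A, include), 14 (in A, exclude), 15 (in A, exclude), 16 (in A, exclude), 17 (not in A, include), 18 (not in A, include), 19 (in A, exclude), 20 (not in A, include), 21 (in A, exclude), 22 (not in A, include), 23 (not in A, include), 24 (in A, exclude), 25 (in A, exclude), 26 (not in A, include), 27 (in A, exclude), 28 (in A, exclude)
A' = {2, 3, 4, 5, 6, 7, 9, 13, 17, 18, 20, 22, 23, 26}

{2, 3, 4, 5, 6, 7, 9, 13, 17, 18, 20, 22, 23, 26}


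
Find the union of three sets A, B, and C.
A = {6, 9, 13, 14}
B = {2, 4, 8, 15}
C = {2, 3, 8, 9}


Set A = {6, 9, 13, 14}
Set B = {2, 4, 8, 15}
Set C = {2, 3, 8, 9}
First, A ∪ B = {2, 4, 6, 8, 9, 13, 14, 15}
Then, (A ∪ B) ∪ C = {2, 3, 4, 6, 8, 9, 13, 14, 15}

{2, 3, 4, 6, 8, 9, 13, 14, 15}


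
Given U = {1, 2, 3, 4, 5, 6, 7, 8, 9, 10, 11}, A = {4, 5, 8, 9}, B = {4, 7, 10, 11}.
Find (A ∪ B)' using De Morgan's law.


U = {1, 2, 3, 4, 5, 6, 7, 8, 9, 10, 11}
A = {4, 5, 8, 9}, B = {4, 7, 10, 11}
A ∪ B = {4, 5, 7, 8, 9, 10, 11}
(A ∪ B)' = U \ (A ∪ B) = {1, 2, 3, 6}
Verification via A' ∩ B': A' = {1, 2, 3, 6, 7, 10, 11}, B' = {1, 2, 3, 5, 6, 8, 9}
A' ∩ B' = {1, 2, 3, 6} ✓

{1, 2, 3, 6}


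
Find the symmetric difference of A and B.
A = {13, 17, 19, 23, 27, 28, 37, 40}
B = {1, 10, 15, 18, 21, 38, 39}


Set A = {13, 17, 19, 23, 27, 28, 37, 40}
Set B = {1, 10, 15, 18, 21, 38, 39}
A △ B = (A \ B) ∪ (B \ A)
Elements in A but not B: {13, 17, 19, 23, 27, 28, 37, 40}
Elements in B but not A: {1, 10, 15, 18, 21, 38, 39}
A △ B = {1, 10, 13, 15, 17, 18, 19, 21, 23, 27, 28, 37, 38, 39, 40}

{1, 10, 13, 15, 17, 18, 19, 21, 23, 27, 28, 37, 38, 39, 40}


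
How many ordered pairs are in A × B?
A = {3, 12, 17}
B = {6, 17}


Set A = {3, 12, 17} has 3 elements.
Set B = {6, 17} has 2 elements.
|A × B| = |A| × |B| = 3 × 2 = 6

6


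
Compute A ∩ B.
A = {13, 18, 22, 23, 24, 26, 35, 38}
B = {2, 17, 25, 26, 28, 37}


Set A = {13, 18, 22, 23, 24, 26, 35, 38}
Set B = {2, 17, 25, 26, 28, 37}
A ∩ B includes only elements in both sets.
Check each element of A against B:
13 ✗, 18 ✗, 22 ✗, 23 ✗, 24 ✗, 26 ✓, 35 ✗, 38 ✗
A ∩ B = {26}

{26}


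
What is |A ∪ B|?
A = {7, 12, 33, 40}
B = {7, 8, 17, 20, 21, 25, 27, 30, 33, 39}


Set A = {7, 12, 33, 40}, |A| = 4
Set B = {7, 8, 17, 20, 21, 25, 27, 30, 33, 39}, |B| = 10
A ∩ B = {7, 33}, |A ∩ B| = 2
|A ∪ B| = |A| + |B| - |A ∩ B| = 4 + 10 - 2 = 12

12


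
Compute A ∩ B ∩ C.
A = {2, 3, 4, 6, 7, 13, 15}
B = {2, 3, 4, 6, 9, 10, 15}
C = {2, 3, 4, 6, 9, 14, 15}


Set A = {2, 3, 4, 6, 7, 13, 15}
Set B = {2, 3, 4, 6, 9, 10, 15}
Set C = {2, 3, 4, 6, 9, 14, 15}
First, A ∩ B = {2, 3, 4, 6, 15}
Then, (A ∩ B) ∩ C = {2, 3, 4, 6, 15}

{2, 3, 4, 6, 15}


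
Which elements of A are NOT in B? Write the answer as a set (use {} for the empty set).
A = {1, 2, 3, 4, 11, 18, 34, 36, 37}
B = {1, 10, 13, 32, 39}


Set A = {1, 2, 3, 4, 11, 18, 34, 36, 37}
Set B = {1, 10, 13, 32, 39}
Check each element of A against B:
1 ∈ B, 2 ∉ B (include), 3 ∉ B (include), 4 ∉ B (include), 11 ∉ B (include), 18 ∉ B (include), 34 ∉ B (include), 36 ∉ B (include), 37 ∉ B (include)
Elements of A not in B: {2, 3, 4, 11, 18, 34, 36, 37}

{2, 3, 4, 11, 18, 34, 36, 37}


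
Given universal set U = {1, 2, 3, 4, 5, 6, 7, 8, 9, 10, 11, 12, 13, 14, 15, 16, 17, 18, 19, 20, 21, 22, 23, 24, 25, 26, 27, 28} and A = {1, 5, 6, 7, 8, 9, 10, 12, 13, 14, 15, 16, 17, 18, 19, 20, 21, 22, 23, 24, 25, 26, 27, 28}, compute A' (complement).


Universal set U = {1, 2, 3, 4, 5, 6, 7, 8, 9, 10, 11, 12, 13, 14, 15, 16, 17, 18, 19, 20, 21, 22, 23, 24, 25, 26, 27, 28}
Set A = {1, 5, 6, 7, 8, 9, 10, 12, 13, 14, 15, 16, 17, 18, 19, 20, 21, 22, 23, 24, 25, 26, 27, 28}
A' = U \ A = elements in U but not in A
Checking each element of U:
1 (in A, exclude), 2 (not in A, include), 3 (not in A, include), 4 (not in A, include), 5 (in A, exclude), 6 (in A, exclude), 7 (in A, exclude), 8 (in A, exclude), 9 (in A, exclude), 10 (in A, exclude), 11 (not in A, include), 12 (in A, exclude), 13 (in A, exclude), 14 (in A, exclude), 15 (in A, exclude), 16 (in A, exclude), 17 (in A, exclude), 18 (in A, exclude), 19 (in A, exclude), 20 (in A, exclude), 21 (in A, exclude), 22 (in A, exclude), 23 (in A, exclude), 24 (in A, exclude), 25 (in A, exclude), 26 (in A, exclude), 27 (in A, exclude), 28 (in A, exclude)
A' = {2, 3, 4, 11}

{2, 3, 4, 11}


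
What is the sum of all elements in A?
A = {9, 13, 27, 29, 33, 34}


Set A = {9, 13, 27, 29, 33, 34}
Sum = 9 + 13 + 27 + 29 + 33 + 34 = 145

145


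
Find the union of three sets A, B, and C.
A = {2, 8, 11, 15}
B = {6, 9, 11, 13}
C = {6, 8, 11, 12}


Set A = {2, 8, 11, 15}
Set B = {6, 9, 11, 13}
Set C = {6, 8, 11, 12}
First, A ∪ B = {2, 6, 8, 9, 11, 13, 15}
Then, (A ∪ B) ∪ C = {2, 6, 8, 9, 11, 12, 13, 15}

{2, 6, 8, 9, 11, 12, 13, 15}


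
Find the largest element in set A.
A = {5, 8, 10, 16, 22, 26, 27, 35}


Set A = {5, 8, 10, 16, 22, 26, 27, 35}
Elements in ascending order: 5, 8, 10, 16, 22, 26, 27, 35
The largest element is 35.

35


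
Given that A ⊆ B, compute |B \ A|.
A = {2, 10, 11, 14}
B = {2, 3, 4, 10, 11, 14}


Set A = {2, 10, 11, 14}, |A| = 4
Set B = {2, 3, 4, 10, 11, 14}, |B| = 6
Since A ⊆ B: B \ A = {3, 4}
|B| - |A| = 6 - 4 = 2

2


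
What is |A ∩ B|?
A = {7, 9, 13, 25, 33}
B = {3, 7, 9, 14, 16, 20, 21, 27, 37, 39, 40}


Set A = {7, 9, 13, 25, 33}
Set B = {3, 7, 9, 14, 16, 20, 21, 27, 37, 39, 40}
A ∩ B = {7, 9}
|A ∩ B| = 2

2


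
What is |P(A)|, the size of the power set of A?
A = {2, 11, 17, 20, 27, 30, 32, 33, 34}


Set A = {2, 11, 17, 20, 27, 30, 32, 33, 34}
|A| = 9
The power set P(A) contains all subsets of A.
|P(A)| = 2^|A| = 2^9 = 512

512


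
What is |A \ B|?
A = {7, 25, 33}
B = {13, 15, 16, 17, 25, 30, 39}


Set A = {7, 25, 33}
Set B = {13, 15, 16, 17, 25, 30, 39}
A \ B = {7, 33}
|A \ B| = 2

2


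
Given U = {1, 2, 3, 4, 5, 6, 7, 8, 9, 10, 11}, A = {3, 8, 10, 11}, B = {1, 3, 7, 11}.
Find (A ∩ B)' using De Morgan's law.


U = {1, 2, 3, 4, 5, 6, 7, 8, 9, 10, 11}
A = {3, 8, 10, 11}, B = {1, 3, 7, 11}
A ∩ B = {3, 11}
(A ∩ B)' = U \ (A ∩ B) = {1, 2, 4, 5, 6, 7, 8, 9, 10}
Verification via A' ∪ B': A' = {1, 2, 4, 5, 6, 7, 9}, B' = {2, 4, 5, 6, 8, 9, 10}
A' ∪ B' = {1, 2, 4, 5, 6, 7, 8, 9, 10} ✓

{1, 2, 4, 5, 6, 7, 8, 9, 10}


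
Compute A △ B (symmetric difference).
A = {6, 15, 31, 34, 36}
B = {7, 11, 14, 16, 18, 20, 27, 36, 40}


Set A = {6, 15, 31, 34, 36}
Set B = {7, 11, 14, 16, 18, 20, 27, 36, 40}
A △ B = (A \ B) ∪ (B \ A)
Elements in A but not B: {6, 15, 31, 34}
Elements in B but not A: {7, 11, 14, 16, 18, 20, 27, 40}
A △ B = {6, 7, 11, 14, 15, 16, 18, 20, 27, 31, 34, 40}

{6, 7, 11, 14, 15, 16, 18, 20, 27, 31, 34, 40}


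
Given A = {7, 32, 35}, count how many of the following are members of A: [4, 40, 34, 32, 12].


Set A = {7, 32, 35}
Candidates: [4, 40, 34, 32, 12]
Check each candidate:
4 ∉ A, 40 ∉ A, 34 ∉ A, 32 ∈ A, 12 ∉ A
Count of candidates in A: 1

1


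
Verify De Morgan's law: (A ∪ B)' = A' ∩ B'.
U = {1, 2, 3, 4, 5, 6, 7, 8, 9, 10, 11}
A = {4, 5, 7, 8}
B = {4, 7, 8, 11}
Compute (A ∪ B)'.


U = {1, 2, 3, 4, 5, 6, 7, 8, 9, 10, 11}
A = {4, 5, 7, 8}, B = {4, 7, 8, 11}
A ∪ B = {4, 5, 7, 8, 11}
(A ∪ B)' = U \ (A ∪ B) = {1, 2, 3, 6, 9, 10}
Verification via A' ∩ B': A' = {1, 2, 3, 6, 9, 10, 11}, B' = {1, 2, 3, 5, 6, 9, 10}
A' ∩ B' = {1, 2, 3, 6, 9, 10} ✓

{1, 2, 3, 6, 9, 10}


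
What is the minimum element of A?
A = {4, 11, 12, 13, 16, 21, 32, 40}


Set A = {4, 11, 12, 13, 16, 21, 32, 40}
Elements in ascending order: 4, 11, 12, 13, 16, 21, 32, 40
The smallest element is 4.

4
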